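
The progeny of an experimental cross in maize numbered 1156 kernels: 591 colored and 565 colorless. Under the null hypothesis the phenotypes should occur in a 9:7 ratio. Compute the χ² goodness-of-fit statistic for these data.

The 9:7 ratio has 16 parts, so with N = 1156 the expected counts are:
  colored: 1156 × 9/16 = 650.25
  colorless: 1156 × 7/16 = 505.75
χ² = Σ (O − E)² / E
  colored: (591 − 650.25)² / 650.25 = 5.3988
  colorless: (565 − 505.75)² / 505.75 = 6.9413
χ² = 5.3988 + 6.9413 = 12.3401 ≈ 12.340

12.340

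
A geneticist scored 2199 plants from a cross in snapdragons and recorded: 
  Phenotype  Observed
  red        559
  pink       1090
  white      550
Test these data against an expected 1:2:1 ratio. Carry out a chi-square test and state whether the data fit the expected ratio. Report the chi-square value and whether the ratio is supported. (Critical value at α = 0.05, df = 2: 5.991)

Under the 1:2:1 hypothesis (Σ ratio = 4, N = 2199):
  red: 2199 × 1/4 = 549.75
  pink: 2199 × 2/4 = 1099.5
  white: 2199 × 1/4 = 549.75
χ² = Σ (O − E)² / E
  red: (559 − 549.75)² / 549.75 = 0.1556
  pink: (1090 − 1099.5)² / 1099.5 = 0.0821
  white: (550 − 549.75)² / 549.75 = 0.0001
χ² = 0.1556 + 0.0821 + 0.0001 = 0.2378 ≈ 0.238
Degrees of freedom = 3 − 1 = 2; critical value at α = 0.05 is 5.991.
Since 0.238 < 5.991, we fail to reject the null hypothesis — the data are consistent with the 1:2:1 ratio.

0.238; consistent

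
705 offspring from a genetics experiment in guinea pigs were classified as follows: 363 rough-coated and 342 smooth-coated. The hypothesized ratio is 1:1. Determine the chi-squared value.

The 1:1 ratio has 2 parts, so with N = 705 the expected counts are:
  rough-coated: 705 × 1/2 = 352.5
  smooth-coated: 705 × 1/2 = 352.5
χ² = Σ (O − E)² / E
  rough-coated: (363 − 352.5)² / 352.5 = 0.3128
  smooth-coated: (342 − 352.5)² / 352.5 = 0.3128
χ² = 0.3128 + 0.3128 = 0.6256 ≈ 0.626

0.626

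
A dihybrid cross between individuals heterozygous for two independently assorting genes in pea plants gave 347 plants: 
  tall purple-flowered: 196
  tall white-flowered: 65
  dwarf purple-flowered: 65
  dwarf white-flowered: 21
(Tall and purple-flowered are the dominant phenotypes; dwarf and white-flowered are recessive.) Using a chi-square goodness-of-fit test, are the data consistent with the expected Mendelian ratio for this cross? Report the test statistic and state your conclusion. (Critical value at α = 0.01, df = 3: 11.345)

0.025; consistent

A dihybrid F₂ with independent assortment and complete dominance at both loci gives a 9:3:3:1 phenotypic ratio.
Expected counts for N = 347 under a 9:3:3:1 ratio (total parts = 16):
  tall purple-flowered: 347 × 9/16 = 195.1875
  tall white-flowered: 347 × 3/16 = 65.0625
  dwarf purple-flowered: 347 × 3/16 = 65.0625
  dwarf white-flowered: 347 × 1/16 = 21.6875
χ² = Σ (O − E)² / E
  tall purple-flowered: (196 − 195.1875)² / 195.1875 = 0.0034
  tall white-flowered: (65 − 65.0625)² / 65.0625 = 0.0001
  dwarf purple-flowered: (65 − 65.0625)² / 65.0625 = 0.0001
  dwarf white-flowered: (21 − 21.6875)² / 21.6875 = 0.0218
χ² = 0.0034 + 0.0001 + 0.0001 + 0.0218 = 0.0254 ≈ 0.025
Degrees of freedom = 4 − 1 = 3; critical value at α = 0.01 is 11.345.
Since 0.025 < 11.345, we fail to reject the null hypothesis — the data are consistent with the 9:3:3:1 ratio.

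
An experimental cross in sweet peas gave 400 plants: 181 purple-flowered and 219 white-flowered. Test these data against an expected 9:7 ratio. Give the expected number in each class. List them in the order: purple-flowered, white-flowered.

The 9:7 ratio has 16 parts, so with N = 400 the expected counts are:
  purple-flowered: 400 × 9/16 = 225
  white-flowered: 400 × 7/16 = 175

225, 175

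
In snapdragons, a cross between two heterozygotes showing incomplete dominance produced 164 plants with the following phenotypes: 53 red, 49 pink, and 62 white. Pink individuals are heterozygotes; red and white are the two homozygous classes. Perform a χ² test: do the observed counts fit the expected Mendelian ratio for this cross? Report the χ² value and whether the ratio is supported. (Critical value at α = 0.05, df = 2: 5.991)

27.549; not consistent

With incomplete dominance, a heterozygote × heterozygote cross gives a 1:2:1 phenotypic ratio.
The 1:2:1 ratio has 4 parts, so with N = 164 the expected counts are:
  red: 164 × 1/4 = 41
  pink: 164 × 2/4 = 82
  white: 164 × 1/4 = 41
χ² = Σ (O − E)² / E
  red: (53 − 41)² / 41 = 3.5122
  pink: (49 − 82)² / 82 = 13.2805
  white: (62 − 41)² / 41 = 10.7561
χ² = 3.5122 + 13.2805 + 10.7561 = 27.5488 ≈ 27.549
Degrees of freedom = 3 − 1 = 2; critical value at α = 0.05 is 5.991.
Since 27.549 > 5.991, we reject the null hypothesis — the data do not fit the 1:2:1 ratio.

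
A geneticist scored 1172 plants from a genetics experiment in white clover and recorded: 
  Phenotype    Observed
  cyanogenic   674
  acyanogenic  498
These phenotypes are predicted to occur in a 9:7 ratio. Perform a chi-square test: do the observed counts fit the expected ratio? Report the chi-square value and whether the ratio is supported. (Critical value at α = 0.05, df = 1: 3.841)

Total ratio parts = 16. Expected numbers out of 1172:
  cyanogenic: 1172 × 9/16 = 659.25
  acyanogenic: 1172 × 7/16 = 512.75
χ² = Σ (O − E)² / E
  cyanogenic: (674 − 659.25)² / 659.25 = 0.3300
  acyanogenic: (498 − 512.75)² / 512.75 = 0.4243
χ² = 0.3300 + 0.4243 = 0.7543 ≈ 0.754
Degrees of freedom = 2 − 1 = 1; critical value at α = 0.05 is 3.841.
Since 0.754 < 3.841, we fail to reject the null hypothesis — the data are consistent with the 9:7 ratio.

0.754; consistent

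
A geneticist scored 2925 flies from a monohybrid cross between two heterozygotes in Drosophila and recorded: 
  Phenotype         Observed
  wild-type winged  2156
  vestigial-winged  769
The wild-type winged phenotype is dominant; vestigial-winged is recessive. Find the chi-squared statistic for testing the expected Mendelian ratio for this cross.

2.598

For a monohybrid cross between heterozygotes with complete dominance, the expected phenotypic ratio is 3:1.
The 3:1 ratio has 4 parts, so with N = 2925 the expected counts are:
  wild-type winged: 2925 × 3/4 = 2193.75
  vestigial-winged: 2925 × 1/4 = 731.25
χ² = Σ (O − E)² / E
  wild-type winged: (2156 − 2193.75)² / 2193.75 = 0.6496
  vestigial-winged: (769 − 731.25)² / 731.25 = 1.9488
χ² = 0.6496 + 1.9488 = 2.5984 ≈ 2.598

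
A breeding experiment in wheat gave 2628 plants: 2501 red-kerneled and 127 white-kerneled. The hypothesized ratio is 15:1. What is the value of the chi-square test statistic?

Expected counts for N = 2628 under a 15:1 ratio (total parts = 16):
  red-kerneled: 2628 × 15/16 = 2463.75
  white-kerneled: 2628 × 1/16 = 164.25
χ² = Σ (O − E)² / E
  red-kerneled: (2501 − 2463.75)² / 2463.75 = 0.5632
  white-kerneled: (127 − 164.25)² / 164.25 = 8.4479
χ² = 0.5632 + 8.4479 = 9.0111 ≈ 9.011

9.011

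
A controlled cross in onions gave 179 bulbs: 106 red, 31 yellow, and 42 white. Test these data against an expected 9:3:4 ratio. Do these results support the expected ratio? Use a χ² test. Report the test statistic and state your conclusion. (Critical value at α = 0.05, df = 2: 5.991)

Expected counts for N = 179 under a 9:3:4 ratio (total parts = 16):
  red: 179 × 9/16 = 100.6875
  yellow: 179 × 3/16 = 33.5625
  white: 179 × 4/16 = 44.75
χ² = Σ (O − E)² / E
  red: (106 − 100.6875)² / 100.6875 = 0.2803
  yellow: (31 − 33.5625)² / 33.5625 = 0.1956
  white: (42 − 44.75)² / 44.75 = 0.1690
χ² = 0.2803 + 0.1956 + 0.1690 = 0.6449 ≈ 0.645
Degrees of freedom = 3 − 1 = 2; critical value at α = 0.05 is 5.991.
Since 0.645 < 5.991, we fail to reject the null hypothesis — the data are consistent with the 9:3:4 ratio.

0.645; consistent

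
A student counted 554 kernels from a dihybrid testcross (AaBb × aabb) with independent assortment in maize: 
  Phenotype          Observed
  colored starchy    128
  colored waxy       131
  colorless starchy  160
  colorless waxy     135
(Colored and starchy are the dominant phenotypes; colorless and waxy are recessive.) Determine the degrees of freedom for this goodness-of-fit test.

A dihybrid testcross with independent assortment gives a 1:1:1:1 ratio.
A goodness-of-fit test with 4 phenotype classes has df = 4 − 1 = 3.

3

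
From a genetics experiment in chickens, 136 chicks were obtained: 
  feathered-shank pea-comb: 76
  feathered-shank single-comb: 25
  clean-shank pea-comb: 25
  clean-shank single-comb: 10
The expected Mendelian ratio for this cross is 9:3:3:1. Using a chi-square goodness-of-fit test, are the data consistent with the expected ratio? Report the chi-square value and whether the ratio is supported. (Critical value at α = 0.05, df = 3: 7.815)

Expected counts for N = 136 under a 9:3:3:1 ratio (total parts = 16):
  feathered-shank pea-comb: 136 × 9/16 = 76.5
  feathered-shank single-comb: 136 × 3/16 = 25.5
  clean-shank pea-comb: 136 × 3/16 = 25.5
  clean-shank single-comb: 136 × 1/16 = 8.5
χ² = Σ (O − E)² / E
  feathered-shank pea-comb: (76 − 76.5)² / 76.5 = 0.0033
  feathered-shank single-comb: (25 − 25.5)² / 25.5 = 0.0098
  clean-shank pea-comb: (25 − 25.5)² / 25.5 = 0.0098
  clean-shank single-comb: (10 − 8.5)² / 8.5 = 0.2647
χ² = 0.0033 + 0.0098 + 0.0098 + 0.2647 = 0.2876 ≈ 0.288
Degrees of freedom = 4 − 1 = 3; critical value at α = 0.05 is 7.815.
Since 0.288 < 7.815, we fail to reject the null hypothesis — the data are consistent with the 9:3:3:1 ratio.

0.288; consistent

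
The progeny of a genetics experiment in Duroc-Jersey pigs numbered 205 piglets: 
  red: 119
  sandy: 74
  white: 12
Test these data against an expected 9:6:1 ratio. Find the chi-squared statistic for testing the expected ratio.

Expected counts for N = 205 under a 9:6:1 ratio (total parts = 16):
  red: 205 × 9/16 = 115.3125
  sandy: 205 × 6/16 = 76.875
  white: 205 × 1/16 = 12.8125
χ² = Σ (O − E)² / E
  red: (119 − 115.3125)² / 115.3125 = 0.1179
  sandy: (74 − 76.875)² / 76.875 = 0.1075
  white: (12 − 12.8125)² / 12.8125 = 0.0515
χ² = 0.1179 + 0.1075 + 0.0515 = 0.2769 ≈ 0.277

0.277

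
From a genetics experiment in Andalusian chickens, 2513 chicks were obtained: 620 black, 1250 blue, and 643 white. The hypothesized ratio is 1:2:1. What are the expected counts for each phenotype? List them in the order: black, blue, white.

628.25, 1256.5, 628.25

Under the 1:2:1 hypothesis (Σ ratio = 4, N = 2513):
  black: 2513 × 1/4 = 628.25
  blue: 2513 × 2/4 = 1256.5
  white: 2513 × 1/4 = 628.25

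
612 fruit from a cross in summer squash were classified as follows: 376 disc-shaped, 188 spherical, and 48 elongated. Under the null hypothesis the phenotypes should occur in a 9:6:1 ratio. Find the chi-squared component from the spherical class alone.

7.504

Under the 9:6:1 hypothesis (Σ ratio = 16, N = 612):
  disc-shaped: 612 × 9/16 = 344.25
  spherical: 612 × 6/16 = 229.5
  elongated: 612 × 1/16 = 38.25
Contribution of spherical: (188 − 229.5)² / 229.5 = 7.5044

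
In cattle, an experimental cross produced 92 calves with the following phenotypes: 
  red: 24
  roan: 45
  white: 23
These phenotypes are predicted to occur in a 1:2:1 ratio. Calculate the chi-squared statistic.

Expected counts for N = 92 under a 1:2:1 ratio (total parts = 4):
  red: 92 × 1/4 = 23
  roan: 92 × 2/4 = 46
  white: 92 × 1/4 = 23
χ² = Σ (O − E)² / E
  red: (24 − 23)² / 23 = 0.0435
  roan: (45 − 46)² / 46 = 0.0217
  white: (23 − 23)² / 23 = 0.0000
χ² = 0.0435 + 0.0217 + 0.0000 = 0.0652 ≈ 0.065

0.065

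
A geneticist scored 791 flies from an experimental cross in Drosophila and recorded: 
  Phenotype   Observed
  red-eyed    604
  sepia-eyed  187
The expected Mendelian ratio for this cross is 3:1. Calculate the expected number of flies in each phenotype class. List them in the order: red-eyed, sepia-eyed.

593.25, 197.75

Under the 3:1 hypothesis (Σ ratio = 4, N = 791):
  red-eyed: 791 × 3/4 = 593.25
  sepia-eyed: 791 × 1/4 = 197.75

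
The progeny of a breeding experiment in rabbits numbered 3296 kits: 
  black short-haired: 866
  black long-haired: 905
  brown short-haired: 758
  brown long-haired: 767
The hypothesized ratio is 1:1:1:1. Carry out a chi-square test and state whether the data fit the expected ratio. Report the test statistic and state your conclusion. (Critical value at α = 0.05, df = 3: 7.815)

Total ratio parts = 4. Expected numbers out of 3296:
  black short-haired: 3296 × 1/4 = 824
  black long-haired: 3296 × 1/4 = 824
  brown short-haired: 3296 × 1/4 = 824
  brown long-haired: 3296 × 1/4 = 824
χ² = Σ (O − E)² / E
  black short-haired: (866 − 824)² / 824 = 2.1408
  black long-haired: (905 − 824)² / 824 = 7.9624
  brown short-haired: (758 − 824)² / 824 = 5.2864
  brown long-haired: (767 − 824)² / 824 = 3.9430
χ² = 2.1408 + 7.9624 + 5.2864 + 3.9430 = 19.3326 ≈ 19.333
Degrees of freedom = 4 − 1 = 3; critical value at α = 0.05 is 7.815.
Since 19.333 > 7.815, we reject the null hypothesis — the data do not fit the 1:1:1:1 ratio.

19.333; not consistent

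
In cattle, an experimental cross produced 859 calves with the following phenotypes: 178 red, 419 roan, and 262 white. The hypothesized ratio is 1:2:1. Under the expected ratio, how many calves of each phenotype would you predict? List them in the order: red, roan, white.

214.75, 429.5, 214.75

Expected counts for N = 859 under a 1:2:1 ratio (total parts = 4):
  red: 859 × 1/4 = 214.75
  roan: 859 × 2/4 = 429.5
  white: 859 × 1/4 = 214.75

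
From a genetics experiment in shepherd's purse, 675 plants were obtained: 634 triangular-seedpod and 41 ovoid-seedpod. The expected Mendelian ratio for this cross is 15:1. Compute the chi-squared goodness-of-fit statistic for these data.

Expected counts for N = 675 under a 15:1 ratio (total parts = 16):
  triangular-seedpod: 675 × 15/16 = 632.8125
  ovoid-seedpod: 675 × 1/16 = 42.1875
χ² = Σ (O − E)² / E
  triangular-seedpod: (634 − 632.8125)² / 632.8125 = 0.0022
  ovoid-seedpod: (41 − 42.1875)² / 42.1875 = 0.0334
χ² = 0.0022 + 0.0334 = 0.0356 ≈ 0.036

0.036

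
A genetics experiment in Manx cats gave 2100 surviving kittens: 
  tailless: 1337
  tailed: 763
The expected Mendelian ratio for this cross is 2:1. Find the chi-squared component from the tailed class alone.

Total ratio parts = 3. Expected numbers out of 2100:
  tailless: 2100 × 2/3 = 1400
  tailed: 2100 × 1/3 = 700
Contribution of tailed: (763 − 700)² / 700 = 5.6700

5.670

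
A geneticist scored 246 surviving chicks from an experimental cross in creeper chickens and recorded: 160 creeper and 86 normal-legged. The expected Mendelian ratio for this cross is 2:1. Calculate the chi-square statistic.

Under the 2:1 hypothesis (Σ ratio = 3, N = 246):
  creeper: 246 × 2/3 = 164
  normal-legged: 246 × 1/3 = 82
χ² = Σ (O − E)² / E
  creeper: (160 − 164)² / 164 = 0.0976
  normal-legged: (86 − 82)² / 82 = 0.1951
χ² = 0.0976 + 0.1951 = 0.2927 ≈ 0.293

0.293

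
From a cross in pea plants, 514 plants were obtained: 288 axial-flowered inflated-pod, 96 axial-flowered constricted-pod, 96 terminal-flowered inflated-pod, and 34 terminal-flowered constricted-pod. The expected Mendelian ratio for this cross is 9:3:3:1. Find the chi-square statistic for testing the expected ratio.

0.117

Under the 9:3:3:1 hypothesis (Σ ratio = 16, N = 514):
  axial-flowered inflated-pod: 514 × 9/16 = 289.125
  axial-flowered constricted-pod: 514 × 3/16 = 96.375
  terminal-flowered inflated-pod: 514 × 3/16 = 96.375
  terminal-flowered constricted-pod: 514 × 1/16 = 32.125
χ² = Σ (O − E)² / E
  axial-flowered inflated-pod: (288 − 289.125)² / 289.125 = 0.0044
  axial-flowered constricted-pod: (96 − 96.375)² / 96.375 = 0.0015
  terminal-flowered inflated-pod: (96 − 96.375)² / 96.375 = 0.0015
  terminal-flowered constricted-pod: (34 − 32.125)² / 32.125 = 0.1094
χ² = 0.0044 + 0.0015 + 0.0015 + 0.1094 = 0.1168 ≈ 0.117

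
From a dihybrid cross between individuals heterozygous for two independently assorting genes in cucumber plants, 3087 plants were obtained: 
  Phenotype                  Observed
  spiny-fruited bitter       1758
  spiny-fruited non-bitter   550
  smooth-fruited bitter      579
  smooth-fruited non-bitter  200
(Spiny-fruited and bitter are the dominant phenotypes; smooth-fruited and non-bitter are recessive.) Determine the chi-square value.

A dihybrid F₂ with independent assortment and complete dominance at both loci gives a 9:3:3:1 phenotypic ratio.
Total ratio parts = 16. Expected numbers out of 3087:
  spiny-fruited bitter: 3087 × 9/16 = 1736.4375
  spiny-fruited non-bitter: 3087 × 3/16 = 578.8125
  smooth-fruited bitter: 3087 × 3/16 = 578.8125
  smooth-fruited non-bitter: 3087 × 1/16 = 192.9375
χ² = Σ (O − E)² / E
  spiny-fruited bitter: (1758 − 1736.4375)² / 1736.4375 = 0.2678
  spiny-fruited non-bitter: (550 − 578.8125)² / 578.8125 = 1.4342
  smooth-fruited bitter: (579 − 578.8125)² / 578.8125 = 0.0001
  smooth-fruited non-bitter: (200 − 192.9375)² / 192.9375 = 0.2585
χ² = 0.2678 + 1.4342 + 0.0001 + 0.2585 = 1.9606 ≈ 1.961

1.961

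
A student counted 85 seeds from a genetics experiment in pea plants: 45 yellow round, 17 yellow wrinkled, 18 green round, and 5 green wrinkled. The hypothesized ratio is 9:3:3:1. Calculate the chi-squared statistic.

0.522

The 9:3:3:1 ratio has 16 parts, so with N = 85 the expected counts are:
  yellow round: 85 × 9/16 = 47.8125
  yellow wrinkled: 85 × 3/16 = 15.9375
  green round: 85 × 3/16 = 15.9375
  green wrinkled: 85 × 1/16 = 5.3125
χ² = Σ (O − E)² / E
  yellow round: (45 − 47.8125)² / 47.8125 = 0.1654
  yellow wrinkled: (17 − 15.9375)² / 15.9375 = 0.0708
  green round: (18 − 15.9375)² / 15.9375 = 0.2669
  green wrinkled: (5 − 5.3125)² / 5.3125 = 0.0184
χ² = 0.1654 + 0.0708 + 0.2669 + 0.0184 = 0.5215 ≈ 0.522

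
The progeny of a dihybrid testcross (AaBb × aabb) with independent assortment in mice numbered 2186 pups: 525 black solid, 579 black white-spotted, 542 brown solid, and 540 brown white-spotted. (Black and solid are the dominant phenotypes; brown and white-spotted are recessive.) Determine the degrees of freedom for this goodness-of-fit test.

3

A dihybrid testcross with independent assortment gives a 1:1:1:1 ratio.
A goodness-of-fit test with 4 phenotype classes has df = 4 − 1 = 3.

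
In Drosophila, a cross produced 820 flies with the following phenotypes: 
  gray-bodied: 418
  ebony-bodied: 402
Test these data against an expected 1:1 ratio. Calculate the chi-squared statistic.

Under the 1:1 hypothesis (Σ ratio = 2, N = 820):
  gray-bodied: 820 × 1/2 = 410
  ebony-bodied: 820 × 1/2 = 410
χ² = Σ (O − E)² / E
  gray-bodied: (418 − 410)² / 410 = 0.1561
  ebony-bodied: (402 − 410)² / 410 = 0.1561
χ² = 0.1561 + 0.1561 = 0.3122 ≈ 0.312

0.312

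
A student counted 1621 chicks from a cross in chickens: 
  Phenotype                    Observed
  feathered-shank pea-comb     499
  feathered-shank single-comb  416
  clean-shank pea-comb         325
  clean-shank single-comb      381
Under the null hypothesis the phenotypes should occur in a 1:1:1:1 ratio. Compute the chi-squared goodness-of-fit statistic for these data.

Under the 1:1:1:1 hypothesis (Σ ratio = 4, N = 1621):
  feathered-shank pea-comb: 1621 × 1/4 = 405.25
  feathered-shank single-comb: 1621 × 1/4 = 405.25
  clean-shank pea-comb: 1621 × 1/4 = 405.25
  clean-shank single-comb: 1621 × 1/4 = 405.25
χ² = Σ (O − E)² / E
  feathered-shank pea-comb: (499 − 405.25)² / 405.25 = 21.6880
  feathered-shank single-comb: (416 − 405.25)² / 405.25 = 0.2852
  clean-shank pea-comb: (325 − 405.25)² / 405.25 = 15.8916
  clean-shank single-comb: (381 − 405.25)² / 405.25 = 1.4511
χ² = 21.6880 + 0.2852 + 15.8916 + 1.4511 = 39.3159 ≈ 39.316

39.316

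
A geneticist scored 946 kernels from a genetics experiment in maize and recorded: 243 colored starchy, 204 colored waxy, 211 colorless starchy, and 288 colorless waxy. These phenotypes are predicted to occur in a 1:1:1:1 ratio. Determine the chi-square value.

18.609

The 1:1:1:1 ratio has 4 parts, so with N = 946 the expected counts are:
  colored starchy: 946 × 1/4 = 236.5
  colored waxy: 946 × 1/4 = 236.5
  colorless starchy: 946 × 1/4 = 236.5
  colorless waxy: 946 × 1/4 = 236.5
χ² = Σ (O − E)² / E
  colored starchy: (243 − 236.5)² / 236.5 = 0.1786
  colored waxy: (204 − 236.5)² / 236.5 = 4.4662
  colorless starchy: (211 − 236.5)² / 236.5 = 2.7495
  colorless waxy: (288 − 236.5)² / 236.5 = 11.2146
χ² = 0.1786 + 4.4662 + 2.7495 + 11.2146 = 18.6089 ≈ 18.609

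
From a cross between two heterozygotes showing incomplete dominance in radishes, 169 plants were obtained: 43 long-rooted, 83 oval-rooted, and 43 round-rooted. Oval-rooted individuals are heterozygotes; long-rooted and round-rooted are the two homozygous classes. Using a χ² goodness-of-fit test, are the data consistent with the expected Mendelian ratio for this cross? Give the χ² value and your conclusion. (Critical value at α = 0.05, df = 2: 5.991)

With incomplete dominance, a heterozygote × heterozygote cross gives a 1:2:1 phenotypic ratio.
Total ratio parts = 4. Expected numbers out of 169:
  long-rooted: 169 × 1/4 = 42.25
  oval-rooted: 169 × 2/4 = 84.5
  round-rooted: 169 × 1/4 = 42.25
χ² = Σ (O − E)² / E
  long-rooted: (43 − 42.25)² / 42.25 = 0.0133
  oval-rooted: (83 − 84.5)² / 84.5 = 0.0266
  round-rooted: (43 − 42.25)² / 42.25 = 0.0133
χ² = 0.0133 + 0.0266 + 0.0133 = 0.0532 ≈ 0.053
Degrees of freedom = 3 − 1 = 2; critical value at α = 0.05 is 5.991.
Since 0.053 < 5.991, we fail to reject the null hypothesis — the data are consistent with the 1:2:1 ratio.

0.053; consistent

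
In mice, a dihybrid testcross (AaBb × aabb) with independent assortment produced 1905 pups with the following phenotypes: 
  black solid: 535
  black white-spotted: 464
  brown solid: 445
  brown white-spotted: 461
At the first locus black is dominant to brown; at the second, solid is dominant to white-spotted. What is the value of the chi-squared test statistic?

10.101

A dihybrid testcross with independent assortment gives a 1:1:1:1 ratio.
Total ratio parts = 4. Expected numbers out of 1905:
  black solid: 1905 × 1/4 = 476.25
  black white-spotted: 1905 × 1/4 = 476.25
  brown solid: 1905 × 1/4 = 476.25
  brown white-spotted: 1905 × 1/4 = 476.25
χ² = Σ (O − E)² / E
  black solid: (535 − 476.25)² / 476.25 = 7.2474
  black white-spotted: (464 − 476.25)² / 476.25 = 0.3151
  brown solid: (445 − 476.25)² / 476.25 = 2.0505
  brown white-spotted: (461 − 476.25)² / 476.25 = 0.4883
χ² = 7.2474 + 0.3151 + 2.0505 + 0.4883 = 10.1013 ≈ 10.101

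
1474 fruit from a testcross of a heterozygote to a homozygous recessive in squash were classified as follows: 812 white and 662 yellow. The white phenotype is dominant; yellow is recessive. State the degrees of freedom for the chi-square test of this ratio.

1

A testcross of a heterozygote (Aa × aa) gives a 1:1 phenotypic ratio.
A goodness-of-fit test with 2 phenotype classes has df = 2 − 1 = 1.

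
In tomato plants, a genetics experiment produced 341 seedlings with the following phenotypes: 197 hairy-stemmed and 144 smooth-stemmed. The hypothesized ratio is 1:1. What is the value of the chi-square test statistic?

8.238

Total ratio parts = 2. Expected numbers out of 341:
  hairy-stemmed: 341 × 1/2 = 170.5
  smooth-stemmed: 341 × 1/2 = 170.5
χ² = Σ (O − E)² / E
  hairy-stemmed: (197 − 170.5)² / 170.5 = 4.1188
  smooth-stemmed: (144 − 170.5)² / 170.5 = 4.1188
χ² = 4.1188 + 4.1188 = 8.2376 ≈ 8.238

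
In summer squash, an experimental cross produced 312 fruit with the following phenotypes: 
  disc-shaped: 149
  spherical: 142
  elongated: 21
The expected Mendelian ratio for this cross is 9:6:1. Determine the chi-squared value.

Under the 9:6:1 hypothesis (Σ ratio = 16, N = 312):
  disc-shaped: 312 × 9/16 = 175.5
  spherical: 312 × 6/16 = 117
  elongated: 312 × 1/16 = 19.5
χ² = Σ (O − E)² / E
  disc-shaped: (149 − 175.5)² / 175.5 = 4.0014
  spherical: (142 − 117)² / 117 = 5.3419
  elongated: (21 − 19.5)² / 19.5 = 0.1154
χ² = 4.0014 + 5.3419 + 0.1154 = 9.4587 ≈ 9.459

9.459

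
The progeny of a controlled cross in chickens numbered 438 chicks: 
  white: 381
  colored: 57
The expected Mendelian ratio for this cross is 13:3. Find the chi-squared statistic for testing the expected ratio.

9.460

Under the 13:3 hypothesis (Σ ratio = 16, N = 438):
  white: 438 × 13/16 = 355.875
  colored: 438 × 3/16 = 82.125
χ² = Σ (O − E)² / E
  white: (381 − 355.875)² / 355.875 = 1.7738
  colored: (57 − 82.125)² / 82.125 = 7.6866
χ² = 1.7738 + 7.6866 = 9.4604 ≈ 9.460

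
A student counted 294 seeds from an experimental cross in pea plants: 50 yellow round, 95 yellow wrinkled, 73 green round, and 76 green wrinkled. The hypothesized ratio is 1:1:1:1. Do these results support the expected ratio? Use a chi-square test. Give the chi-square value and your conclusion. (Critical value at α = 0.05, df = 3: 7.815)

13.891; not consistent

Total ratio parts = 4. Expected numbers out of 294:
  yellow round: 294 × 1/4 = 73.5
  yellow wrinkled: 294 × 1/4 = 73.5
  green round: 294 × 1/4 = 73.5
  green wrinkled: 294 × 1/4 = 73.5
χ² = Σ (O − E)² / E
  yellow round: (50 − 73.5)² / 73.5 = 7.5136
  yellow wrinkled: (95 − 73.5)² / 73.5 = 6.2891
  green round: (73 − 73.5)² / 73.5 = 0.0034
  green wrinkled: (76 − 73.5)² / 73.5 = 0.0850
χ² = 7.5136 + 6.2891 + 0.0034 + 0.0850 = 13.8911 ≈ 13.891
Degrees of freedom = 4 − 1 = 3; critical value at α = 0.05 is 7.815.
Since 13.891 > 7.815, we reject the null hypothesis — the data do not fit the 1:1:1:1 ratio.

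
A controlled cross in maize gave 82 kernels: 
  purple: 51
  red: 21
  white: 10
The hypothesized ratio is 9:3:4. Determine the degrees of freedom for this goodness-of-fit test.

A goodness-of-fit test with 3 phenotype classes has df = 3 − 1 = 2.

2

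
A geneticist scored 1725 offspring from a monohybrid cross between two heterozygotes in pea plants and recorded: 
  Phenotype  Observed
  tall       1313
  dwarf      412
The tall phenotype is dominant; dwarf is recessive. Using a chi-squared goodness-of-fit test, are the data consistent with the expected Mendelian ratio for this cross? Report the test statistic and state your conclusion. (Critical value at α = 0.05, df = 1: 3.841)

For a monohybrid cross between heterozygotes with complete dominance, the expected phenotypic ratio is 3:1.
The 3:1 ratio has 4 parts, so with N = 1725 the expected counts are:
  tall: 1725 × 3/4 = 1293.75
  dwarf: 1725 × 1/4 = 431.25
χ² = Σ (O − E)² / E
  tall: (1313 − 1293.75)² / 1293.75 = 0.2864
  dwarf: (412 − 431.25)² / 431.25 = 0.8593
χ² = 0.2864 + 0.8593 = 1.1457 ≈ 1.146
Degrees of freedom = 2 − 1 = 1; critical value at α = 0.05 is 3.841.
Since 1.146 < 3.841, we fail to reject the null hypothesis — the data are consistent with the 3:1 ratio.

1.146; consistent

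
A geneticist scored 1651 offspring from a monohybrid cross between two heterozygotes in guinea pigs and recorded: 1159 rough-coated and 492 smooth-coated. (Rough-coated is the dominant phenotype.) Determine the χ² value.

For a monohybrid cross between heterozygotes with complete dominance, the expected phenotypic ratio is 3:1.
Expected counts for N = 1651 under a 3:1 ratio (total parts = 4):
  rough-coated: 1651 × 3/4 = 1238.25
  smooth-coated: 1651 × 1/4 = 412.75
χ² = Σ (O − E)² / E
  rough-coated: (1159 − 1238.25)² / 1238.25 = 5.0721
  smooth-coated: (492 − 412.75)² / 412.75 = 15.2164
χ² = 5.0721 + 15.2164 = 20.2885 ≈ 20.289

20.289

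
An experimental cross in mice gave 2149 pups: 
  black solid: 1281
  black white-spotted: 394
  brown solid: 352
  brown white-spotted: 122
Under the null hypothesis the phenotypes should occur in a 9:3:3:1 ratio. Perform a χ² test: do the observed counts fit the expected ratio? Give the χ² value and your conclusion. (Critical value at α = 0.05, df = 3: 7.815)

The 9:3:3:1 ratio has 16 parts, so with N = 2149 the expected counts are:
  black solid: 2149 × 9/16 = 1208.8125
  black white-spotted: 2149 × 3/16 = 402.9375
  brown solid: 2149 × 3/16 = 402.9375
  brown white-spotted: 2149 × 1/16 = 134.3125
χ² = Σ (O − E)² / E
  black solid: (1281 − 1208.8125)² / 1208.8125 = 4.3109
  black white-spotted: (394 − 402.9375)² / 402.9375 = 0.1982
  brown solid: (352 − 402.9375)² / 402.9375 = 6.4393
  brown white-spotted: (122 − 134.3125)² / 134.3125 = 1.1287
χ² = 4.3109 + 0.1982 + 6.4393 + 1.1287 = 12.0771 ≈ 12.077
Degrees of freedom = 4 − 1 = 3; critical value at α = 0.05 is 7.815.
Since 12.077 > 7.815, we reject the null hypothesis — the data do not fit the 9:3:3:1 ratio.

12.077; not consistent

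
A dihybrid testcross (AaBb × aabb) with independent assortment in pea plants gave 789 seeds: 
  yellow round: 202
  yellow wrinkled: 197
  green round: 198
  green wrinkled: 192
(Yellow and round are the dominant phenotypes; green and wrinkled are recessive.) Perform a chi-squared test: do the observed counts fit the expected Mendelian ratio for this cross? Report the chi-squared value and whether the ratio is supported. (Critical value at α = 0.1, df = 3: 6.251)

0.257; consistent

A dihybrid testcross with independent assortment gives a 1:1:1:1 ratio.
Under the 1:1:1:1 hypothesis (Σ ratio = 4, N = 789):
  yellow round: 789 × 1/4 = 197.25
  yellow wrinkled: 789 × 1/4 = 197.25
  green round: 789 × 1/4 = 197.25
  green wrinkled: 789 × 1/4 = 197.25
χ² = Σ (O − E)² / E
  yellow round: (202 − 197.25)² / 197.25 = 0.1144
  yellow wrinkled: (197 − 197.25)² / 197.25 = 0.0003
  green round: (198 − 197.25)² / 197.25 = 0.0029
  green wrinkled: (192 − 197.25)² / 197.25 = 0.1397
χ² = 0.1144 + 0.0003 + 0.0029 + 0.1397 = 0.2573 ≈ 0.257
Degrees of freedom = 4 − 1 = 3; critical value at α = 0.1 is 6.251.
Since 0.257 < 6.251, we fail to reject the null hypothesis — the data are consistent with the 1:1:1:1 ratio.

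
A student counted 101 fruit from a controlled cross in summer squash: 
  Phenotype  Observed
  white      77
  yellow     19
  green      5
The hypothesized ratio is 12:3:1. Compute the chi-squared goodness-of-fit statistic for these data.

Under the 12:3:1 hypothesis (Σ ratio = 16, N = 101):
  white: 101 × 12/16 = 75.75
  yellow: 101 × 3/16 = 18.9375
  green: 101 × 1/16 = 6.3125
χ² = Σ (O − E)² / E
  white: (77 − 75.75)² / 75.75 = 0.0206
  yellow: (19 − 18.9375)² / 18.9375 = 0.0002
  green: (5 − 6.3125)² / 6.3125 = 0.2729
χ² = 0.0206 + 0.0002 + 0.2729 = 0.2937 ≈ 0.294

0.294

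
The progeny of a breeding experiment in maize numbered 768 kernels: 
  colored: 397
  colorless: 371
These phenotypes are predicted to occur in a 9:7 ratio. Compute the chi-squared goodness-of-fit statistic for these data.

The 9:7 ratio has 16 parts, so with N = 768 the expected counts are:
  colored: 768 × 9/16 = 432
  colorless: 768 × 7/16 = 336
χ² = Σ (O − E)² / E
  colored: (397 − 432)² / 432 = 2.8356
  colorless: (371 − 336)² / 336 = 3.6458
χ² = 2.8356 + 3.6458 = 6.4814 ≈ 6.481

6.481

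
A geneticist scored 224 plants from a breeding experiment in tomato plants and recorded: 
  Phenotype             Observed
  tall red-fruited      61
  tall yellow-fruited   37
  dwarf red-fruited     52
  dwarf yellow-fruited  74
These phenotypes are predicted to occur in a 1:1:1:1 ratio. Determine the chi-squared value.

Total ratio parts = 4. Expected numbers out of 224:
  tall red-fruited: 224 × 1/4 = 56
  tall yellow-fruited: 224 × 1/4 = 56
  dwarf red-fruited: 224 × 1/4 = 56
  dwarf yellow-fruited: 224 × 1/4 = 56
χ² = Σ (O − E)² / E
  tall red-fruited: (61 − 56)² / 56 = 0.4464
  tall yellow-fruited: (37 − 56)² / 56 = 6.4464
  dwarf red-fruited: (52 − 56)² / 56 = 0.2857
  dwarf yellow-fruited: (74 − 56)² / 56 = 5.7857
χ² = 0.4464 + 6.4464 + 0.2857 + 5.7857 = 12.9642 ≈ 12.964

12.964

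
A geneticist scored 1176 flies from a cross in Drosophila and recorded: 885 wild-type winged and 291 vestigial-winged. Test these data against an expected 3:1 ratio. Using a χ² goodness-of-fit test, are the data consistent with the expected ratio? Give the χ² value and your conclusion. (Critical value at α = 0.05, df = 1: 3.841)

0.041; consistent

Under the 3:1 hypothesis (Σ ratio = 4, N = 1176):
  wild-type winged: 1176 × 3/4 = 882
  vestigial-winged: 1176 × 1/4 = 294
χ² = Σ (O − E)² / E
  wild-type winged: (885 − 882)² / 882 = 0.0102
  vestigial-winged: (291 − 294)² / 294 = 0.0306
χ² = 0.0102 + 0.0306 = 0.0408 ≈ 0.041
Degrees of freedom = 2 − 1 = 1; critical value at α = 0.05 is 3.841.
Since 0.041 < 3.841, we fail to reject the null hypothesis — the data are consistent with the 3:1 ratio.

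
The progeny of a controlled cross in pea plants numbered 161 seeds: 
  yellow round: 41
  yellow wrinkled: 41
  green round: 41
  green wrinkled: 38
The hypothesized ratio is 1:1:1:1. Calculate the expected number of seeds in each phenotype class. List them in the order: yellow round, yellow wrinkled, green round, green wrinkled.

40.25, 40.25, 40.25, 40.25

Expected counts for N = 161 under a 1:1:1:1 ratio (total parts = 4):
  yellow round: 161 × 1/4 = 40.25
  yellow wrinkled: 161 × 1/4 = 40.25
  green round: 161 × 1/4 = 40.25
  green wrinkled: 161 × 1/4 = 40.25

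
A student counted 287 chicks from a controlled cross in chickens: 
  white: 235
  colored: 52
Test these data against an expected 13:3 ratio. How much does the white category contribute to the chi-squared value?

0.014

Expected counts for N = 287 under a 13:3 ratio (total parts = 16):
  white: 287 × 13/16 = 233.1875
  colored: 287 × 3/16 = 53.8125
Contribution of white: (235 − 233.1875)² / 233.1875 = 0.0141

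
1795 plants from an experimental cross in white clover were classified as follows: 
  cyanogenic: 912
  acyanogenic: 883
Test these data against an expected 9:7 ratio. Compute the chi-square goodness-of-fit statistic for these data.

21.603

Under the 9:7 hypothesis (Σ ratio = 16, N = 1795):
  cyanogenic: 1795 × 9/16 = 1009.6875
  acyanogenic: 1795 × 7/16 = 785.3125
χ² = Σ (O − E)² / E
  cyanogenic: (912 − 1009.6875)² / 1009.6875 = 9.4513
  acyanogenic: (883 − 785.3125)² / 785.3125 = 12.1517
χ² = 9.4513 + 12.1517 = 21.603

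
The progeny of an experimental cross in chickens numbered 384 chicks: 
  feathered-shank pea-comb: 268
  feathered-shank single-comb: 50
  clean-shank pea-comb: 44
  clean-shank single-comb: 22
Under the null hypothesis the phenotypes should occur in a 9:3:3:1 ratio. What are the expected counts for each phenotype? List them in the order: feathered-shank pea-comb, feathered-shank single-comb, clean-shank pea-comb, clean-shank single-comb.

The 9:3:3:1 ratio has 16 parts, so with N = 384 the expected counts are:
  feathered-shank pea-comb: 384 × 9/16 = 216
  feathered-shank single-comb: 384 × 3/16 = 72
  clean-shank pea-comb: 384 × 3/16 = 72
  clean-shank single-comb: 384 × 1/16 = 24

216, 72, 72, 24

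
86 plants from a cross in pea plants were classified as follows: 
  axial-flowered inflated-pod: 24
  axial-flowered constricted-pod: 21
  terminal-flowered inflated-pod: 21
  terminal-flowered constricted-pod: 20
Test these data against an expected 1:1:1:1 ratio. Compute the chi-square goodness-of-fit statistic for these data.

The 1:1:1:1 ratio has 4 parts, so with N = 86 the expected counts are:
  axial-flowered inflated-pod: 86 × 1/4 = 21.5
  axial-flowered constricted-pod: 86 × 1/4 = 21.5
  terminal-flowered inflated-pod: 86 × 1/4 = 21.5
  terminal-flowered constricted-pod: 86 × 1/4 = 21.5
χ² = Σ (O − E)² / E
  axial-flowered inflated-pod: (24 − 21.5)² / 21.5 = 0.2907
  axial-flowered constricted-pod: (21 − 21.5)² / 21.5 = 0.0116
  terminal-flowered inflated-pod: (21 − 21.5)² / 21.5 = 0.0116
  terminal-flowered constricted-pod: (20 − 21.5)² / 21.5 = 0.1047
χ² = 0.2907 + 0.0116 + 0.0116 + 0.1047 = 0.4186 ≈ 0.419

0.419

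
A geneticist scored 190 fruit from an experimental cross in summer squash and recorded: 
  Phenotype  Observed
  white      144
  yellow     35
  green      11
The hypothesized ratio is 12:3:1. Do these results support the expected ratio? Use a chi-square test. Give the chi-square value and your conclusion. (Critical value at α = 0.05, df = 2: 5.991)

Expected counts for N = 190 under a 12:3:1 ratio (total parts = 16):
  white: 190 × 12/16 = 142.5
  yellow: 190 × 3/16 = 35.625
  green: 190 × 1/16 = 11.875
χ² = Σ (O − E)² / E
  white: (144 − 142.5)² / 142.5 = 0.0158
  yellow: (35 − 35.625)² / 35.625 = 0.0110
  green: (11 − 11.875)² / 11.875 = 0.0645
χ² = 0.0158 + 0.0110 + 0.0645 = 0.0913 ≈ 0.091
Degrees of freedom = 3 − 1 = 2; critical value at α = 0.05 is 5.991.
Since 0.091 < 5.991, we fail to reject the null hypothesis — the data are consistent with the 12:3:1 ratio.

0.091; consistent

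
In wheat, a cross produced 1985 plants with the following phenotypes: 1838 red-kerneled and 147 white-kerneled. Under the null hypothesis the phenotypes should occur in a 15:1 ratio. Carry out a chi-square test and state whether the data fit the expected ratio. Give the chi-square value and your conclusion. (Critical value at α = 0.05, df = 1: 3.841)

4.524; not consistent

Expected counts for N = 1985 under a 15:1 ratio (total parts = 16):
  red-kerneled: 1985 × 15/16 = 1860.9375
  white-kerneled: 1985 × 1/16 = 124.0625
χ² = Σ (O − E)² / E
  red-kerneled: (1838 − 1860.9375)² / 1860.9375 = 0.2827
  white-kerneled: (147 − 124.0625)² / 124.0625 = 4.2408
χ² = 0.2827 + 4.2408 = 4.5235 ≈ 4.524
Degrees of freedom = 2 − 1 = 1; critical value at α = 0.05 is 3.841.
Since 4.524 > 3.841, we reject the null hypothesis — the data do not fit the 15:1 ratio.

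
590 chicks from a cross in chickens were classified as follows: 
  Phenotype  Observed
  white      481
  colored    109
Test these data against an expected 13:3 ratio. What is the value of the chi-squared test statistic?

0.029

Under the 13:3 hypothesis (Σ ratio = 16, N = 590):
  white: 590 × 13/16 = 479.375
  colored: 590 × 3/16 = 110.625
χ² = Σ (O − E)² / E
  white: (481 − 479.375)² / 479.375 = 0.0055
  colored: (109 − 110.625)² / 110.625 = 0.0239
χ² = 0.0055 + 0.0239 = 0.0294 ≈ 0.029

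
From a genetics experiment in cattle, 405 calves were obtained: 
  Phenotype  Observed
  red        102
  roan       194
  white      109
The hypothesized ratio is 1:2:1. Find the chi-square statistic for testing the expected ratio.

Under the 1:2:1 hypothesis (Σ ratio = 4, N = 405):
  red: 405 × 1/4 = 101.25
  roan: 405 × 2/4 = 202.5
  white: 405 × 1/4 = 101.25
χ² = Σ (O − E)² / E
  red: (102 − 101.25)² / 101.25 = 0.0056
  roan: (194 − 202.5)² / 202.5 = 0.3568
  white: (109 − 101.25)² / 101.25 = 0.5932
χ² = 0.0056 + 0.3568 + 0.5932 = 0.9556 ≈ 0.956

0.956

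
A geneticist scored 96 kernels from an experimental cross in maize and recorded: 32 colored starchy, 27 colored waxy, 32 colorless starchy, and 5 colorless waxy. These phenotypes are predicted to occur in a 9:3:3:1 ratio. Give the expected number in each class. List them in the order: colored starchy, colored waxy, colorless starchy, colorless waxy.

54, 18, 18, 6

Expected counts for N = 96 under a 9:3:3:1 ratio (total parts = 16):
  colored starchy: 96 × 9/16 = 54
  colored waxy: 96 × 3/16 = 18
  colorless starchy: 96 × 3/16 = 18
  colorless waxy: 96 × 1/16 = 6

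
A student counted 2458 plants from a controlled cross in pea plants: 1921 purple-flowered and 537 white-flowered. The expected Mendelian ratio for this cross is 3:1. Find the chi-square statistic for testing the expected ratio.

Under the 3:1 hypothesis (Σ ratio = 4, N = 2458):
  purple-flowered: 2458 × 3/4 = 1843.5
  white-flowered: 2458 × 1/4 = 614.5
χ² = Σ (O − E)² / E
  purple-flowered: (1921 − 1843.5)² / 1843.5 = 3.2581
  white-flowered: (537 − 614.5)² / 614.5 = 9.7742
χ² = 3.2581 + 9.7742 = 13.0323 ≈ 13.032

13.032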